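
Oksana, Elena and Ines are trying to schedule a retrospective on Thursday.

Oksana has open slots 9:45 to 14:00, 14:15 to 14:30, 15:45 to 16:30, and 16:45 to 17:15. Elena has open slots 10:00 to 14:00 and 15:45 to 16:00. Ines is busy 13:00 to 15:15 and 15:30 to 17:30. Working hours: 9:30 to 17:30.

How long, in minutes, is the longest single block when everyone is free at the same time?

180 minutes

Ines free within 09:30–17:30: 09:30–13:00, 15:15–15:30.
Oksana ∩ Elena: 10:00–14:00, 15:45–16:00.
Oksana ∩ Elena ∩ Ines: 10:00–13:00.
Single common window of 180 minutes.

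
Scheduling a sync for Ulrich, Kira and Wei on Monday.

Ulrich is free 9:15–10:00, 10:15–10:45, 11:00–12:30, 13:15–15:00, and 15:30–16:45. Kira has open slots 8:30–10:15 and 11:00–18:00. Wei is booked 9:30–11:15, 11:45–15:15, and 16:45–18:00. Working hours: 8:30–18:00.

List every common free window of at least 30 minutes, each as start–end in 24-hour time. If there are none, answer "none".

Wei free within 08:30–18:00: 08:30–09:30, 11:15–11:45, 15:15–16:45.
Ulrich ∩ Kira: 09:15–10:00, 11:00–12:30, 13:15–15:00, 15:30–16:45.
Ulrich ∩ Kira ∩ Wei: 09:15–09:30, 11:15–11:45, 15:30–16:45.
Windows ≥ 30 min: 11:15–11:45, 15:30–16:45.

11:15–11:45, 15:30–16:45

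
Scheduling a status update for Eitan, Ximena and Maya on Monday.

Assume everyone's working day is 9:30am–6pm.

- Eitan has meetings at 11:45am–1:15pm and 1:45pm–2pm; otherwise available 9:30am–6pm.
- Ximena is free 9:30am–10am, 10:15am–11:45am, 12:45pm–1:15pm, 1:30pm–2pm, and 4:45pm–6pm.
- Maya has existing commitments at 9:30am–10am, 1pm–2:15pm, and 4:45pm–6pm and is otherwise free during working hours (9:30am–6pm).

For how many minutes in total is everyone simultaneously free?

Eitan free within 09:30–18:00: 09:30–11:45, 13:15–13:45, 14:00–18:00.
Maya free within 09:30–18:00: 10:00–13:00, 14:15–16:45.
Eitan ∩ Ximena: 09:30–10:00, 10:15–11:45, 13:30–13:45, 16:45–18:00.
Eitan ∩ Ximena ∩ Maya: 10:15–11:45.
Total common minutes: 90.

90 minutes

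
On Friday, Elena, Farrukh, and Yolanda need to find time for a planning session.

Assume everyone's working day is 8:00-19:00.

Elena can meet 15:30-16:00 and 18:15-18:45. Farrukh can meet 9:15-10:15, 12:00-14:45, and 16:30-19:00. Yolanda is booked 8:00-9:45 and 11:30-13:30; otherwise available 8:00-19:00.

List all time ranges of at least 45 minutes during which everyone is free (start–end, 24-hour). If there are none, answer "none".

none

Yolanda free within 08:00–19:00: 09:45–11:30, 13:30–19:00.
Elena ∩ Farrukh: 18:15–18:45.
Elena ∩ Farrukh ∩ Yolanda: 18:15–18:45.
Windows ≥ 45 min: (none).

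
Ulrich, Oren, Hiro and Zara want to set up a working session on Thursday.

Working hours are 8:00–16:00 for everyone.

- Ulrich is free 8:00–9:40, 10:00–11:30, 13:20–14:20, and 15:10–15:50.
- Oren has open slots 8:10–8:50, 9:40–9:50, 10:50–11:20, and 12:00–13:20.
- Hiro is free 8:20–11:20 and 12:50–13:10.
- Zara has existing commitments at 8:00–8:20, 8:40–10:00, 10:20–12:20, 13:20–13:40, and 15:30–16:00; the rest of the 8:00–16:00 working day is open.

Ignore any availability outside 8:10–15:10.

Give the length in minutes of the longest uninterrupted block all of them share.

20 minutes

Zara free within 08:00–16:00: 08:20–08:40, 10:00–10:20, 12:20–13:20, 13:40–15:30.
Ulrich ∩ Oren: 08:10–08:50, 10:50–11:20.
Ulrich ∩ Oren ∩ Hiro: 08:20–08:50, 10:50–11:20.
Ulrich ∩ Oren ∩ Hiro ∩ Zara: 08:20–08:40.
Restricted to 08:10–15:10: 08:20–08:40.
Single common window of 20 minutes.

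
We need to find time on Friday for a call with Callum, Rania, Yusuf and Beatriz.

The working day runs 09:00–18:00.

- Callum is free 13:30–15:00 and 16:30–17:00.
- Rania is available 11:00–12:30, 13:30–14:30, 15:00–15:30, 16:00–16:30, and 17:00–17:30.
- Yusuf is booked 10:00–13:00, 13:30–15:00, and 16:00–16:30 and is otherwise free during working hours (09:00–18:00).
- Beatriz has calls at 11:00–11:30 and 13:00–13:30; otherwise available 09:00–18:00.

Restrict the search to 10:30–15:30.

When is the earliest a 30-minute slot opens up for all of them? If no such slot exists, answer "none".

Yusuf free within 09:00–18:00: 09:00–10:00, 13:00–13:30, 15:00–16:00, 16:30–18:00.
Beatriz free within 09:00–18:00: 09:00–11:00, 11:30–13:00, 13:30–18:00.
Callum ∩ Rania: 13:30–14:30.
Callum ∩ Rania ∩ Yusuf: (none).
Callum ∩ Rania ∩ Yusuf ∩ Beatriz: (none).
Restricted to 10:30–15:30: (none).
Windows ≥ 30 min: (none).

none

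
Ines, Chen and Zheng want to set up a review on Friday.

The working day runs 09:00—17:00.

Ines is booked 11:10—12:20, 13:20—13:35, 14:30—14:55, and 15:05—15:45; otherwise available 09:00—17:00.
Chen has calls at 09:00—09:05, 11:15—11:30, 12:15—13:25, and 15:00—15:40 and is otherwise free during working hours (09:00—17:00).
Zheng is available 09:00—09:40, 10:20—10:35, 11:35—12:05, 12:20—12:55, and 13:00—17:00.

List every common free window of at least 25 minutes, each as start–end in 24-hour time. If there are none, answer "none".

Ines free within 09:00–17:00: 09:00–11:10, 12:20–13:20, 13:35–14:30, 14:55–15:05, 15:45–17:00.
Chen free within 09:00–17:00: 09:05–11:15, 11:30–12:15, 13:25–15:00, 15:40–17:00.
Ines ∩ Chen: 09:05–11:10, 13:35–14:30, 14:55–15:00, 15:45–17:00.
Ines ∩ Chen ∩ Zheng: 09:05–09:40, 10:20–10:35, 13:35–14:30, 14:55–15:00, 15:45–17:00.
Windows ≥ 25 min: 09:05–09:40, 13:35–14:30, 15:45–17:00.

09:05–09:40, 13:35–14:30, 15:45–17:00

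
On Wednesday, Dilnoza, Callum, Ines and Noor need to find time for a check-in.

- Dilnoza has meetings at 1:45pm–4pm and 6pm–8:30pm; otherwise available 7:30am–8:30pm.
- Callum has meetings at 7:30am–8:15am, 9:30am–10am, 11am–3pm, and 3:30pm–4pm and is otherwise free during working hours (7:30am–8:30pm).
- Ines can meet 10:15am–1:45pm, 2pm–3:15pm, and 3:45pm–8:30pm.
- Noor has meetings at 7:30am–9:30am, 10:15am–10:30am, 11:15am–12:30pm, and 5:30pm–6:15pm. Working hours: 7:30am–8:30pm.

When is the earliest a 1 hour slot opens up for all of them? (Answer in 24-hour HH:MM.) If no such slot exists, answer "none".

Dilnoza free within 07:30–20:30: 07:30–13:45, 16:00–18:00.
Callum free within 07:30–20:30: 08:15–09:30, 10:00–11:00, 15:00–15:30, 16:00–20:30.
Noor free within 07:30–20:30: 09:30–10:15, 10:30–11:15, 12:30–17:30, 18:15–20:30.
Dilnoza ∩ Callum: 08:15–09:30, 10:00–11:00, 16:00–18:00.
Dilnoza ∩ Callum ∩ Ines: 10:15–11:00, 16:00–18:00.
Dilnoza ∩ Callum ∩ Ines ∩ Noor: 10:30–11:00, 16:00–17:30.
Windows ≥ 60 min: 16:00–17:30.
Earliest such window starts at 16:00.

16:00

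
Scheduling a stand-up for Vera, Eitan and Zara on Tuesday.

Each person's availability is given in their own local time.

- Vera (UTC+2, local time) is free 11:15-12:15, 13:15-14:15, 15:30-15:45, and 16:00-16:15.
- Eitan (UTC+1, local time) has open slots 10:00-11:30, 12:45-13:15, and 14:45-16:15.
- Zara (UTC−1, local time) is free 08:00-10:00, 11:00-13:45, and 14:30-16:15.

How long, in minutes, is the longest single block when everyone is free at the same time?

Vera → UTC: 09:15–10:15, 11:15–12:15, 13:30–13:45, 14:00–14:15.
Eitan → UTC: 09:00–10:30, 11:45–12:15, 13:45–15:15.
Zara → UTC: 09:00–11:00, 12:00–14:45, 15:30–17:15.
Vera ∩ Eitan: 09:15–10:15, 11:45–12:15, 14:00–14:15.
Vera ∩ Eitan ∩ Zara: 09:15–10:15, 12:00–12:15, 14:00–14:15.
Common window lengths: 60, 15, 15 min; longest is 60.

60 minutes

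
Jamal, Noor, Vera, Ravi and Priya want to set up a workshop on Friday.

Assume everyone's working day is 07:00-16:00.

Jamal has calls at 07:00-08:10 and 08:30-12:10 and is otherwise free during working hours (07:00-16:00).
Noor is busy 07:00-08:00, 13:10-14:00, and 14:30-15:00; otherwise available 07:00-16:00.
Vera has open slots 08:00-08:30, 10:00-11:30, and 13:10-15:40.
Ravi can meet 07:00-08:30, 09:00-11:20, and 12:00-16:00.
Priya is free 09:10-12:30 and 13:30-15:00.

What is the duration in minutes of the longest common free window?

Jamal free within 07:00–16:00: 08:10–08:30, 12:10–16:00.
Noor free within 07:00–16:00: 08:00–13:10, 14:00–14:30, 15:00–16:00.
Jamal ∩ Noor: 08:10–08:30, 12:10–13:10, 14:00–14:30, 15:00–16:00.
Jamal ∩ Noor ∩ Vera: 08:10–08:30, 14:00–14:30, 15:00–15:40.
Jamal ∩ Noor ∩ Vera ∩ Ravi: 08:10–08:30, 14:00–14:30, 15:00–15:40.
Jamal ∩ Noor ∩ Vera ∩ Ravi ∩ Priya: 14:00–14:30.
Single common window of 30 minutes.

30 minutes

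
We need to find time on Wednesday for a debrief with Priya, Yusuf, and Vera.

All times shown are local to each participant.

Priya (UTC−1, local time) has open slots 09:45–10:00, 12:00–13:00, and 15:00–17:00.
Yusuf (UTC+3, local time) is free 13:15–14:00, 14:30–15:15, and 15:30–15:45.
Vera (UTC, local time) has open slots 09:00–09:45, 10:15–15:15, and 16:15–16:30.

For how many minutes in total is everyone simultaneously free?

15 minutes

Priya → UTC: 10:45–11:00, 13:00–14:00, 16:00–18:00.
Yusuf → UTC: 10:15–11:00, 11:30–12:15, 12:30–12:45.
Vera → UTC: 09:00–09:45, 10:15–15:15, 16:15–16:30.
Priya ∩ Yusuf: 10:45–11:00.
Priya ∩ Yusuf ∩ Vera: 10:45–11:00.
Total common minutes: 15.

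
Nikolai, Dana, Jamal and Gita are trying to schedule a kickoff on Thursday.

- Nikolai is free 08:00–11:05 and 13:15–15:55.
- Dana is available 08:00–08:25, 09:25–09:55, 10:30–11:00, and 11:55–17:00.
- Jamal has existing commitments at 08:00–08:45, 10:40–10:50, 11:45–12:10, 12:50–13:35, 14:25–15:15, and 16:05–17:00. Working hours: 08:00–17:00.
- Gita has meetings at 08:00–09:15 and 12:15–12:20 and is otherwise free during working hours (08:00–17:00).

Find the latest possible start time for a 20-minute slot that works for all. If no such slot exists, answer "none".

15:35

Jamal free within 08:00–17:00: 08:45–10:40, 10:50–11:45, 12:10–12:50, 13:35–14:25, 15:15–16:05.
Gita free within 08:00–17:00: 09:15–12:15, 12:20–17:00.
Nikolai ∩ Dana: 08:00–08:25, 09:25–09:55, 10:30–11:00, 13:15–15:55.
Nikolai ∩ Dana ∩ Jamal: 09:25–09:55, 10:30–10:40, 10:50–11:00, 13:35–14:25, 15:15–15:55.
Nikolai ∩ Dana ∩ Jamal ∩ Gita: 09:25–09:55, 10:30–10:40, 10:50–11:00, 13:35–14:25, 15:15–15:55.
Windows ≥ 20 min: 09:25–09:55, 13:35–14:25, 15:15–15:55.
Latest start in the last window 15:15–15:55 is 15:55 − 20 min = 15:35.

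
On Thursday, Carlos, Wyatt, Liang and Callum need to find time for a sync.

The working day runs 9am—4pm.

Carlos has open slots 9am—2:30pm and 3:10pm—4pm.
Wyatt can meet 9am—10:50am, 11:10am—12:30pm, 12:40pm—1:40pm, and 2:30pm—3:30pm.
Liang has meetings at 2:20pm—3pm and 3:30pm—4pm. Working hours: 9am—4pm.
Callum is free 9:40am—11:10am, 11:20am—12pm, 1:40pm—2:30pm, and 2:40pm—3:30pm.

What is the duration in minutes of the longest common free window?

70 minutes

Liang free within 09:00–16:00: 09:00–14:20, 15:00–15:30.
Carlos ∩ Wyatt: 09:00–10:50, 11:10–12:30, 12:40–13:40, 15:10–15:30.
Carlos ∩ Wyatt ∩ Liang: 09:00–10:50, 11:10–12:30, 12:40–13:40, 15:10–15:30.
Carlos ∩ Wyatt ∩ Liang ∩ Callum: 09:40–10:50, 11:20–12:00, 15:10–15:30.
Common window lengths: 70, 40, 20 min; longest is 70.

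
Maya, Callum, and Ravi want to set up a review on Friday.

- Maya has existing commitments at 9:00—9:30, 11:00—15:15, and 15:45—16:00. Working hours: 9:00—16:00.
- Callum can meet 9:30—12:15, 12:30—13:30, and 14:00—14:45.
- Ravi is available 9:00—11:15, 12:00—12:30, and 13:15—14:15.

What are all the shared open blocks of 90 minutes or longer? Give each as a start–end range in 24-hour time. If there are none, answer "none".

09:30–11:00

Maya free within 09:00–16:00: 09:30–11:00, 15:15–15:45.
Maya ∩ Callum: 09:30–11:00.
Maya ∩ Callum ∩ Ravi: 09:30–11:00.
Windows ≥ 90 min: 09:30–11:00.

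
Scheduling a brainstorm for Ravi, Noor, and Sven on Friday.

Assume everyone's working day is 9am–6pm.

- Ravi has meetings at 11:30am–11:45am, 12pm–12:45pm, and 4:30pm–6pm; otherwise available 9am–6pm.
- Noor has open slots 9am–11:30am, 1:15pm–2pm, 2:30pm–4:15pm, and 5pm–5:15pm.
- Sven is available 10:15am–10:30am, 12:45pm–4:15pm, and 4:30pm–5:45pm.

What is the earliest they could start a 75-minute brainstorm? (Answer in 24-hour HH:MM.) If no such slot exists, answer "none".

Ravi free within 09:00–18:00: 09:00–11:30, 11:45–12:00, 12:45–16:30.
Ravi ∩ Noor: 09:00–11:30, 13:15–14:00, 14:30–16:15.
Ravi ∩ Noor ∩ Sven: 10:15–10:30, 13:15–14:00, 14:30–16:15.
Windows ≥ 75 min: 14:30–16:15.
Earliest such window starts at 14:30.

14:30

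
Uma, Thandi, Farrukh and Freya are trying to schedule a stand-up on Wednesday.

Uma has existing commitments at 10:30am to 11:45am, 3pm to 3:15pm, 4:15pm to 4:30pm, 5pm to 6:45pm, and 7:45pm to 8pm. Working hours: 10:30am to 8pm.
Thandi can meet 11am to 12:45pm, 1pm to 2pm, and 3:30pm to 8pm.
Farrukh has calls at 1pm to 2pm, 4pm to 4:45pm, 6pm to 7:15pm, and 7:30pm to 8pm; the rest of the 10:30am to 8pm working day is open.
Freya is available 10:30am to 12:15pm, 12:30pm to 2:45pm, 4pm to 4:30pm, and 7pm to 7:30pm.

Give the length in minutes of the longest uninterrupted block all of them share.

30 minutes

Uma free within 10:30–20:00: 11:45–15:00, 15:15–16:15, 16:30–17:00, 18:45–19:45.
Farrukh free within 10:30–20:00: 10:30–13:00, 14:00–16:00, 16:45–18:00, 19:15–19:30.
Uma ∩ Thandi: 11:45–12:45, 13:00–14:00, 15:30–16:15, 16:30–17:00, 18:45–19:45.
Uma ∩ Thandi ∩ Farrukh: 11:45–12:45, 15:30–16:00, 16:45–17:00, 19:15–19:30.
Uma ∩ Thandi ∩ Farrukh ∩ Freya: 11:45–12:15, 12:30–12:45, 19:15–19:30.
Common window lengths: 30, 15, 15 min; longest is 30.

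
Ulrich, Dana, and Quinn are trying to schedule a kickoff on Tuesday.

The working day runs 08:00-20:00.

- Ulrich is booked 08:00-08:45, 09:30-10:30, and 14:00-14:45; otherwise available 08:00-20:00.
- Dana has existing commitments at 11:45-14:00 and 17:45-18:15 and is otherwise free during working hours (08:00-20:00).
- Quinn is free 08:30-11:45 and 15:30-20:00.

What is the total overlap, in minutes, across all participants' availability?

360 minutes

Ulrich free within 08:00–20:00: 08:45–09:30, 10:30–14:00, 14:45–20:00.
Dana free within 08:00–20:00: 08:00–11:45, 14:00–17:45, 18:15–20:00.
Ulrich ∩ Dana: 08:45–09:30, 10:30–11:45, 14:45–17:45, 18:15–20:00.
Ulrich ∩ Dana ∩ Quinn: 08:45–09:30, 10:30–11:45, 15:30–17:45, 18:15–20:00.
Total common minutes: 45 + 75 + 135 + 105 = 360.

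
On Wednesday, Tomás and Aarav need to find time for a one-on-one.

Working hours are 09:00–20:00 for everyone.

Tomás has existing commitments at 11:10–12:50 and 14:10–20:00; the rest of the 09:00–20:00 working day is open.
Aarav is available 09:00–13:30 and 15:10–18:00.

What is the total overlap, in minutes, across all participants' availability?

Tomás free within 09:00–20:00: 09:00–11:10, 12:50–14:10.
Tomás ∩ Aarav: 09:00–11:10, 12:50–13:30.
Total common minutes: 130 + 40 = 170.

170 minutes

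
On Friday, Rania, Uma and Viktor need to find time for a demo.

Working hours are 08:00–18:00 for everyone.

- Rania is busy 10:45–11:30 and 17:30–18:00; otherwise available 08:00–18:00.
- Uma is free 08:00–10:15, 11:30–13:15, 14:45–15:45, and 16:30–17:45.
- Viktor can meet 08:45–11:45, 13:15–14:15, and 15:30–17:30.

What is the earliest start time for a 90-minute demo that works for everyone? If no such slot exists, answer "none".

08:45

Rania free within 08:00–18:00: 08:00–10:45, 11:30–17:30.
Rania ∩ Uma: 08:00–10:15, 11:30–13:15, 14:45–15:45, 16:30–17:30.
Rania ∩ Uma ∩ Viktor: 08:45–10:15, 11:30–11:45, 15:30–15:45, 16:30–17:30.
Windows ≥ 90 min: 08:45–10:15.
Earliest such window starts at 08:45.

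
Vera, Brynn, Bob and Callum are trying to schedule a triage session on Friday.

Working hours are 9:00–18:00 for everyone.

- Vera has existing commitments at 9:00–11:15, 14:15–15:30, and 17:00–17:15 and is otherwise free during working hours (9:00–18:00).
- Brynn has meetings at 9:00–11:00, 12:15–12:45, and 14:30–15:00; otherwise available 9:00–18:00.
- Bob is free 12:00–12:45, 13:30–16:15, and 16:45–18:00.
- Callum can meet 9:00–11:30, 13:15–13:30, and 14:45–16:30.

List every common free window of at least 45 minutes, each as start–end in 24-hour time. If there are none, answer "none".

15:30–16:15

Vera free within 09:00–18:00: 11:15–14:15, 15:30–17:00, 17:15–18:00.
Brynn free within 09:00–18:00: 11:00–12:15, 12:45–14:30, 15:00–18:00.
Vera ∩ Brynn: 11:15–12:15, 12:45–14:15, 15:30–17:00, 17:15–18:00.
Vera ∩ Brynn ∩ Bob: 12:00–12:15, 13:30–14:15, 15:30–16:15, 16:45–17:00, 17:15–18:00.
Vera ∩ Brynn ∩ Bob ∩ Callum: 15:30–16:15.
Windows ≥ 45 min: 15:30–16:15.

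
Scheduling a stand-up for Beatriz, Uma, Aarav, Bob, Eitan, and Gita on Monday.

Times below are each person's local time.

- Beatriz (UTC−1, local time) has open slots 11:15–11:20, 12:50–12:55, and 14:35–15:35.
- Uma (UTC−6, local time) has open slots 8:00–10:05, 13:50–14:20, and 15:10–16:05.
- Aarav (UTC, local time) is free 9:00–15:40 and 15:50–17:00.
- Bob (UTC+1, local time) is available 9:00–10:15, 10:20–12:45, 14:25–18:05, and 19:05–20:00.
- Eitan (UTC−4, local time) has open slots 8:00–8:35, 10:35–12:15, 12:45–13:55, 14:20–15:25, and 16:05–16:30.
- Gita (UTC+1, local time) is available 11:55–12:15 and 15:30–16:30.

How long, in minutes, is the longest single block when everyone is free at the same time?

0 minutes

Beatriz → UTC: 12:15–12:20, 13:50–13:55, 15:35–16:35.
Uma → UTC: 14:00–16:05, 19:50–20:20, 21:10–22:05.
Aarav → UTC: 09:00–15:40, 15:50–17:00.
Bob → UTC: 08:00–09:15, 09:20–11:45, 13:25–17:05, 18:05–19:00.
Eitan → UTC: 12:00–12:35, 14:35–16:15, 16:45–17:55, 18:20–19:25, 20:05–20:30.
Gita → UTC: 10:55–11:15, 14:30–15:30.
Beatriz ∩ Uma: 15:35–16:05.
Beatriz ∩ Uma ∩ Aarav: 15:35–15:40, 15:50–16:05.
Beatriz ∩ Uma ∩ Aarav ∩ Bob: 15:35–15:40, 15:50–16:05.
Beatriz ∩ Uma ∩ Aarav ∩ Bob ∩ Eitan: 15:35–15:40, 15:50–16:05.
Beatriz ∩ Uma ∩ Aarav ∩ Bob ∩ Eitan ∩ Gita: (none).
No common window.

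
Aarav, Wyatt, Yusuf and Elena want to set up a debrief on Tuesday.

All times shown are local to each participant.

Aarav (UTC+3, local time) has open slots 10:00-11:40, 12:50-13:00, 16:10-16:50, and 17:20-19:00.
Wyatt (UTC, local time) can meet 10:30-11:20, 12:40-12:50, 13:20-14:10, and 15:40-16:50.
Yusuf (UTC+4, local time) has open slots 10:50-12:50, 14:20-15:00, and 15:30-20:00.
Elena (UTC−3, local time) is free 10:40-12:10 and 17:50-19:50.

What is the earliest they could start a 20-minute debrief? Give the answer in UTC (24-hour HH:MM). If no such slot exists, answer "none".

Aarav → UTC: 07:00–08:40, 09:50–10:00, 13:10–13:50, 14:20–16:00.
Wyatt → UTC: 10:30–11:20, 12:40–12:50, 13:20–14:10, 15:40–16:50.
Yusuf → UTC: 06:50–08:50, 10:20–11:00, 11:30–16:00.
Elena → UTC: 13:40–15:10, 20:50–22:50.
Aarav ∩ Wyatt: 13:20–13:50, 15:40–16:00.
Aarav ∩ Wyatt ∩ Yusuf: 13:20–13:50, 15:40–16:00.
Aarav ∩ Wyatt ∩ Yusuf ∩ Elena: 13:40–13:50.
Windows ≥ 20 min: (none).

none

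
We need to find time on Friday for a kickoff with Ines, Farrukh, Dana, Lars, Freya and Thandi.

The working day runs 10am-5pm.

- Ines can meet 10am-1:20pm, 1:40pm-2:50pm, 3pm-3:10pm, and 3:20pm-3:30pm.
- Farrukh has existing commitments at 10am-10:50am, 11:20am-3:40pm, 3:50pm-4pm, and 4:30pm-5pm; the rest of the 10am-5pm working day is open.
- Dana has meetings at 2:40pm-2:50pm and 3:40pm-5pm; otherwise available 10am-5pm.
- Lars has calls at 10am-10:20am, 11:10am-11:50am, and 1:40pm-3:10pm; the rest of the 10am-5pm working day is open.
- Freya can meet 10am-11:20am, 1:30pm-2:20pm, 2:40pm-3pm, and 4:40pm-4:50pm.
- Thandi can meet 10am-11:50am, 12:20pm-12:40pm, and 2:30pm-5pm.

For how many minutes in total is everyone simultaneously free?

20 minutes

Farrukh free within 10:00–17:00: 10:50–11:20, 15:40–15:50, 16:00–16:30.
Dana free within 10:00–17:00: 10:00–14:40, 14:50–15:40.
Lars free within 10:00–17:00: 10:20–11:10, 11:50–13:40, 15:10–17:00.
Ines ∩ Farrukh: 10:50–11:20.
Ines ∩ Farrukh ∩ Dana: 10:50–11:20.
Ines ∩ Farrukh ∩ Dana ∩ Lars: 10:50–11:10.
Ines ∩ Farrukh ∩ Dana ∩ Lars ∩ Freya: 10:50–11:10.
Ines ∩ Farrukh ∩ Dana ∩ Lars ∩ Freya ∩ Thandi: 10:50–11:10.
Total common minutes: 20.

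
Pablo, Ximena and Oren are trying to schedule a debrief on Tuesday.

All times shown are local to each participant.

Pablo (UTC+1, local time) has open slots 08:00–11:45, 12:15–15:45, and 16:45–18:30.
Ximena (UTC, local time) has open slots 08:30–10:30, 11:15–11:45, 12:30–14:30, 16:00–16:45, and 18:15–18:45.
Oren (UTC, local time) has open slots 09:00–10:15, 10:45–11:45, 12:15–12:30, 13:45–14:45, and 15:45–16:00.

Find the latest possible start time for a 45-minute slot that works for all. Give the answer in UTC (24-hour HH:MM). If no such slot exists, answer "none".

13:45

Pablo → UTC: 07:00–10:45, 11:15–14:45, 15:45–17:30.
Ximena → UTC: 08:30–10:30, 11:15–11:45, 12:30–14:30, 16:00–16:45, 18:15–18:45.
Oren → UTC: 09:00–10:15, 10:45–11:45, 12:15–12:30, 13:45–14:45, 15:45–16:00.
Pablo ∩ Ximena: 08:30–10:30, 11:15–11:45, 12:30–14:30, 16:00–16:45.
Pablo ∩ Ximena ∩ Oren: 09:00–10:15, 11:15–11:45, 13:45–14:30.
Windows ≥ 45 min: 09:00–10:15, 13:45–14:30.
Latest start in the last window 13:45–14:30 is 14:30 − 45 min = 13:45.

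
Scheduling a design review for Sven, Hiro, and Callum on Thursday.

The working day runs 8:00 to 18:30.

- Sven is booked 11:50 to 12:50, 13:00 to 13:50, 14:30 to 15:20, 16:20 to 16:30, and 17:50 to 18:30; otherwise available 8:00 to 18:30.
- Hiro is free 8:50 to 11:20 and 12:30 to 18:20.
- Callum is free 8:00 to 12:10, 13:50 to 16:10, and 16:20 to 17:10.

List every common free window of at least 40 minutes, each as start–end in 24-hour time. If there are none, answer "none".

Sven free within 08:00–18:30: 08:00–11:50, 12:50–13:00, 13:50–14:30, 15:20–16:20, 16:30–17:50.
Sven ∩ Hiro: 08:50–11:20, 12:50–13:00, 13:50–14:30, 15:20–16:20, 16:30–17:50.
Sven ∩ Hiro ∩ Callum: 08:50–11:20, 13:50–14:30, 15:20–16:10, 16:30–17:10.
Windows ≥ 40 min: 08:50–11:20, 13:50–14:30, 15:20–16:10, 16:30–17:10.

08:50–11:20, 13:50–14:30, 15:20–16:10, 16:30–17:10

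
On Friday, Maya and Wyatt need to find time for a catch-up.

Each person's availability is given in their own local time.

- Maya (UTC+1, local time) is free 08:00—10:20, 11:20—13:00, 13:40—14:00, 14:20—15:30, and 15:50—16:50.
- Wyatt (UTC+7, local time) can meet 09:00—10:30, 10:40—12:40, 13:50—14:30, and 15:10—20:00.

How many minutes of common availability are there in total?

220 minutes

Maya → UTC: 07:00–09:20, 10:20–12:00, 12:40–13:00, 13:20–14:30, 14:50–15:50.
Wyatt → UTC: 02:00–03:30, 03:40–05:40, 06:50–07:30, 08:10–13:00.
Maya ∩ Wyatt: 07:00–07:30, 08:10–09:20, 10:20–12:00, 12:40–13:00.
Total common minutes: 30 + 70 + 100 + 20 = 220.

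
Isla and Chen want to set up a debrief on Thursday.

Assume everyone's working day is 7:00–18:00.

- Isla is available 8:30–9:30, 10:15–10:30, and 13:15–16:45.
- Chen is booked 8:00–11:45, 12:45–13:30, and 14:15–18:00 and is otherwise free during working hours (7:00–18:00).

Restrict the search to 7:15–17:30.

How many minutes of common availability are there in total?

Chen free within 07:00–18:00: 07:00–08:00, 11:45–12:45, 13:30–14:15.
Isla ∩ Chen: 13:30–14:15.
Restricted to 07:15–17:30: 13:30–14:15.
Total common minutes: 45.

45 minutes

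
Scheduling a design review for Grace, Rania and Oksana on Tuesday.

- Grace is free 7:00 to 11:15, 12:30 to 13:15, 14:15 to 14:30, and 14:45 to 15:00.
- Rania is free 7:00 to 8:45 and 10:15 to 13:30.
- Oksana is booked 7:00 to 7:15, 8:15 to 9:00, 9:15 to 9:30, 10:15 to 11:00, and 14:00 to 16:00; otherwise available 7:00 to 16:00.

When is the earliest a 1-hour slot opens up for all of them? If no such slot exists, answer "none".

Oksana free within 07:00–16:00: 07:15–08:15, 09:00–09:15, 09:30–10:15, 11:00–14:00.
Grace ∩ Rania: 07:00–08:45, 10:15–11:15, 12:30–13:15.
Grace ∩ Rania ∩ Oksana: 07:15–08:15, 11:00–11:15, 12:30–13:15.
Windows ≥ 60 min: 07:15–08:15.
Earliest such window starts at 07:15.

07:15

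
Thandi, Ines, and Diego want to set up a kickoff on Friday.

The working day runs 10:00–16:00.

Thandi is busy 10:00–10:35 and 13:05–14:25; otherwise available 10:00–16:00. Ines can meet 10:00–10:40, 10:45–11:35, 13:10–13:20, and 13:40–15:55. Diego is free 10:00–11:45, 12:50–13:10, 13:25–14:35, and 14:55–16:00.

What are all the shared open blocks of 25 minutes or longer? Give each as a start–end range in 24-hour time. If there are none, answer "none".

10:45–11:35, 14:55–15:55

Thandi free within 10:00–16:00: 10:35–13:05, 14:25–16:00.
Thandi ∩ Ines: 10:35–10:40, 10:45–11:35, 14:25–15:55.
Thandi ∩ Ines ∩ Diego: 10:35–10:40, 10:45–11:35, 14:25–14:35, 14:55–15:55.
Windows ≥ 25 min: 10:45–11:35, 14:55–15:55.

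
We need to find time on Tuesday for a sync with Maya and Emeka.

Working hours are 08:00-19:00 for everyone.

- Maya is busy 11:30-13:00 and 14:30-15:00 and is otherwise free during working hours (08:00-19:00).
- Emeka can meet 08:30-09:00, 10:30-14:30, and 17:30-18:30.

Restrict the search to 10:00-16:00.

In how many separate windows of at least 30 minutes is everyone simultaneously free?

Maya free within 08:00–19:00: 08:00–11:30, 13:00–14:30, 15:00–19:00.
Maya ∩ Emeka: 08:30–09:00, 10:30–11:30, 13:00–14:30, 17:30–18:30.
Restricted to 10:00–16:00: 10:30–11:30, 13:00–14:30.
Windows ≥ 30 min: 10:30–11:30, 13:00–14:30.
That's 2 windows.

2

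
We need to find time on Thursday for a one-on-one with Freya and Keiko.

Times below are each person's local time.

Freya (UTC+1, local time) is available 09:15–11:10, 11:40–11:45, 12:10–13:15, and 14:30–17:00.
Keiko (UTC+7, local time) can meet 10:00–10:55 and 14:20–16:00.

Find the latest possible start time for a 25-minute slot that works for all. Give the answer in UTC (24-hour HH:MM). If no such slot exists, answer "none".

Freya → UTC: 08:15–10:10, 10:40–10:45, 11:10–12:15, 13:30–16:00.
Keiko → UTC: 03:00–03:55, 07:20–09:00.
Freya ∩ Keiko: 08:15–09:00.
Windows ≥ 25 min: 08:15–09:00.
Latest start in the last window 08:15–09:00 is 09:00 − 25 min = 08:35.

08:35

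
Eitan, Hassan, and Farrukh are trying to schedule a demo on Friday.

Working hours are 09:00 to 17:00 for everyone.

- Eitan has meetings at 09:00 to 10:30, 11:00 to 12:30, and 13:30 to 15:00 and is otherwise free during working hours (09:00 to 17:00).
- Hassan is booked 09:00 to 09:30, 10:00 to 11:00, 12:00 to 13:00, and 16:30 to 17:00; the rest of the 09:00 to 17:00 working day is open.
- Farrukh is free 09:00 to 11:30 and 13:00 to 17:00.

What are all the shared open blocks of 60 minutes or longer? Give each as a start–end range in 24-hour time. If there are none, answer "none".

15:00–16:30

Eitan free within 09:00–17:00: 10:30–11:00, 12:30–13:30, 15:00–17:00.
Hassan free within 09:00–17:00: 09:30–10:00, 11:00–12:00, 13:00–16:30.
Eitan ∩ Hassan: 13:00–13:30, 15:00–16:30.
Eitan ∩ Hassan ∩ Farrukh: 13:00–13:30, 15:00–16:30.
Windows ≥ 60 min: 15:00–16:30.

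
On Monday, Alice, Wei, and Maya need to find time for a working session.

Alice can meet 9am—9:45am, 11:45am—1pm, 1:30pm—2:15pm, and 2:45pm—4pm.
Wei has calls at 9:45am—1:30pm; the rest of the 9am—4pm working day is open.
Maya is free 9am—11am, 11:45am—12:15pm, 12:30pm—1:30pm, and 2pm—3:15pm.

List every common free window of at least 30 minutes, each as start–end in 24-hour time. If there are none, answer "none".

Wei free within 09:00–16:00: 09:00–09:45, 13:30–16:00.
Alice ∩ Wei: 09:00–09:45, 13:30–14:15, 14:45–16:00.
Alice ∩ Wei ∩ Maya: 09:00–09:45, 14:00–14:15, 14:45–15:15.
Windows ≥ 30 min: 09:00–09:45, 14:45–15:15.

09:00–09:45, 14:45–15:15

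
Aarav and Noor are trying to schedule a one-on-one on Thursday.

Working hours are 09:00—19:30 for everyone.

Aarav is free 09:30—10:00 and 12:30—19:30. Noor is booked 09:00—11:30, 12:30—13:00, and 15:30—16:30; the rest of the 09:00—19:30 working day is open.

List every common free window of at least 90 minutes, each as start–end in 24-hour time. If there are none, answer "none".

13:00–15:30, 16:30–19:30

Noor free within 09:00–19:30: 11:30–12:30, 13:00–15:30, 16:30–19:30.
Aarav ∩ Noor: 13:00–15:30, 16:30–19:30.
Windows ≥ 90 min: 13:00–15:30, 16:30–19:30.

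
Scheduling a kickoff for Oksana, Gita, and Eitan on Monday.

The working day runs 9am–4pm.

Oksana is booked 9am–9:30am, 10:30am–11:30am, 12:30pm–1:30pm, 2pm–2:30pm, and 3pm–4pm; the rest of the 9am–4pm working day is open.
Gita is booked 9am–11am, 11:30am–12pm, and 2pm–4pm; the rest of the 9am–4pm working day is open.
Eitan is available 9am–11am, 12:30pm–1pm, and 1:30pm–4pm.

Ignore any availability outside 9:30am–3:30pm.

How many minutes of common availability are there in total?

Oksana free within 09:00–16:00: 09:30–10:30, 11:30–12:30, 13:30–14:00, 14:30–15:00.
Gita free within 09:00–16:00: 11:00–11:30, 12:00–14:00.
Oksana ∩ Gita: 12:00–12:30, 13:30–14:00.
Oksana ∩ Gita ∩ Eitan: 13:30–14:00.
Restricted to 09:30–15:30: 13:30–14:00.
Total common minutes: 30.

30 minutes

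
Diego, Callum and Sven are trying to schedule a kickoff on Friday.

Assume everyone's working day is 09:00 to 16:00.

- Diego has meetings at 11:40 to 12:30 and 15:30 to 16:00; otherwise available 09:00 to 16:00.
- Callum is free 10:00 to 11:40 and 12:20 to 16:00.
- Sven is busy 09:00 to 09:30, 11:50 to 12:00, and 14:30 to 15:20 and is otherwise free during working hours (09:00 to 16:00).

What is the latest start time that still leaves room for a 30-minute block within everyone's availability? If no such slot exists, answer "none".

14:00

Diego free within 09:00–16:00: 09:00–11:40, 12:30–15:30.
Sven free within 09:00–16:00: 09:30–11:50, 12:00–14:30, 15:20–16:00.
Diego ∩ Callum: 10:00–11:40, 12:30–15:30.
Diego ∩ Callum ∩ Sven: 10:00–11:40, 12:30–14:30, 15:20–15:30.
Windows ≥ 30 min: 10:00–11:40, 12:30–14:30.
Latest start in the last window 12:30–14:30 is 14:30 − 30 min = 14:00.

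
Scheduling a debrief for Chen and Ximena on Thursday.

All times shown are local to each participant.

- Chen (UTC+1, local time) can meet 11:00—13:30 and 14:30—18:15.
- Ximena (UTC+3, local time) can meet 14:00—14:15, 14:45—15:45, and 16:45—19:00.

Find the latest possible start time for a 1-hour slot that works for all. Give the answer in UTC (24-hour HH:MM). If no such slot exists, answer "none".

Chen → UTC: 10:00–12:30, 13:30–17:15.
Ximena → UTC: 11:00–11:15, 11:45–12:45, 13:45–16:00.
Chen ∩ Ximena: 11:00–11:15, 11:45–12:30, 13:45–16:00.
Windows ≥ 60 min: 13:45–16:00.
Latest start in the last window 13:45–16:00 is 16:00 − 60 min = 15:00.

15:00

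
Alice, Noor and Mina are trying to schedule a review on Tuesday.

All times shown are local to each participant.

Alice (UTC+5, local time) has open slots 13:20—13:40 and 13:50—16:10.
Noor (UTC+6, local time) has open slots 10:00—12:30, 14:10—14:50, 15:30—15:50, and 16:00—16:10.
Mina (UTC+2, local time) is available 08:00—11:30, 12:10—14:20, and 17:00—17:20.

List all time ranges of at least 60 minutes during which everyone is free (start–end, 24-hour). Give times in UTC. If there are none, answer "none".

Alice → UTC: 08:20–08:40, 08:50–11:10.
Noor → UTC: 04:00–06:30, 08:10–08:50, 09:30–09:50, 10:00–10:10.
Mina → UTC: 06:00–09:30, 10:10–12:20, 15:00–15:20.
Alice ∩ Noor: 08:20–08:40, 09:30–09:50, 10:00–10:10.
Alice ∩ Noor ∩ Mina: 08:20–08:40.
Windows ≥ 60 min: (none).

none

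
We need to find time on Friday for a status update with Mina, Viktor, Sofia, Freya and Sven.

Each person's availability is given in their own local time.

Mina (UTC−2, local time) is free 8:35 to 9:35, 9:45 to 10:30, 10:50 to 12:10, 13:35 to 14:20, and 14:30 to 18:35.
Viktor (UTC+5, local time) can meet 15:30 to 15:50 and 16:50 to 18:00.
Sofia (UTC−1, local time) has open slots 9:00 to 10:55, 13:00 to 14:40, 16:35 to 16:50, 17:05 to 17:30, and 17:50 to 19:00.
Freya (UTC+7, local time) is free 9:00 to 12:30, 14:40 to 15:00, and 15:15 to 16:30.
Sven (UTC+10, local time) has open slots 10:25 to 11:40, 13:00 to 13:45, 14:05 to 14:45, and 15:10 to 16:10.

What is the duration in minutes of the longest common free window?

0 minutes

Mina → UTC: 10:35–11:35, 11:45–12:30, 12:50–14:10, 15:35–16:20, 16:30–20:35.
Viktor → UTC: 10:30–10:50, 11:50–13:00.
Sofia → UTC: 10:00–11:55, 14:00–15:40, 17:35–17:50, 18:05–18:30, 18:50–20:00.
Freya → UTC: 02:00–05:30, 07:40–08:00, 08:15–09:30.
Sven → UTC: 00:25–01:40, 03:00–03:45, 04:05–04:45, 05:10–06:10.
Mina ∩ Viktor: 10:35–10:50, 11:50–12:30, 12:50–13:00.
Mina ∩ Viktor ∩ Sofia: 10:35–10:50, 11:50–11:55.
Mina ∩ Viktor ∩ Sofia ∩ Freya: (none).
Mina ∩ Viktor ∩ Sofia ∩ Freya ∩ Sven: (none).
No common window.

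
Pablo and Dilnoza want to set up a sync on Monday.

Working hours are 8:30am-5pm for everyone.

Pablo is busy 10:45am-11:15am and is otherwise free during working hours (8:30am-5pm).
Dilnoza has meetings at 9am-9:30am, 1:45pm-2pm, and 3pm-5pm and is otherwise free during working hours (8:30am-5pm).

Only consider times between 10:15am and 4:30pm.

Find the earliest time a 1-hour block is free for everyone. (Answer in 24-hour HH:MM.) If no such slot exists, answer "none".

11:15

Pablo free within 08:30–17:00: 08:30–10:45, 11:15–17:00.
Dilnoza free within 08:30–17:00: 08:30–09:00, 09:30–13:45, 14:00–15:00.
Pablo ∩ Dilnoza: 08:30–09:00, 09:30–10:45, 11:15–13:45, 14:00–15:00.
Restricted to 10:15–16:30: 10:15–10:45, 11:15–13:45, 14:00–15:00.
Windows ≥ 60 min: 11:15–13:45, 14:00–15:00.
Earliest such window starts at 11:15.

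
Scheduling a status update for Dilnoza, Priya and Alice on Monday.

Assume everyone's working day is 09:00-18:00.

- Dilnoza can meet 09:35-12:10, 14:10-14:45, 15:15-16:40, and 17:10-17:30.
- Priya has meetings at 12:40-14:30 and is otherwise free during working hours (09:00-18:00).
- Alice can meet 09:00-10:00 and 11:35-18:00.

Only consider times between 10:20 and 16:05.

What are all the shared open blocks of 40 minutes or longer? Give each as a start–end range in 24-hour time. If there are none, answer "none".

Priya free within 09:00–18:00: 09:00–12:40, 14:30–18:00.
Dilnoza ∩ Priya: 09:35–12:10, 14:30–14:45, 15:15–16:40, 17:10–17:30.
Dilnoza ∩ Priya ∩ Alice: 09:35–10:00, 11:35–12:10, 14:30–14:45, 15:15–16:40, 17:10–17:30.
Restricted to 10:20–16:05: 11:35–12:10, 14:30–14:45, 15:15–16:05.
Windows ≥ 40 min: 15:15–16:05.

15:15–16:05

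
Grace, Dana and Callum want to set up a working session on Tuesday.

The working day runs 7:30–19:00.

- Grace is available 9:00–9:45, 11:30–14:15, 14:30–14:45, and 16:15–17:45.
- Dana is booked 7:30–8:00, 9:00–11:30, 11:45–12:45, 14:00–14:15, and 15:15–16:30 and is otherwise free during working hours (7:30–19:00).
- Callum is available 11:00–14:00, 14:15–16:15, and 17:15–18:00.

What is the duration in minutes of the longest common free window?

Dana free within 07:30–19:00: 08:00–09:00, 11:30–11:45, 12:45–14:00, 14:15–15:15, 16:30–19:00.
Grace ∩ Dana: 11:30–11:45, 12:45–14:00, 14:30–14:45, 16:30–17:45.
Grace ∩ Dana ∩ Callum: 11:30–11:45, 12:45–14:00, 14:30–14:45, 17:15–17:45.
Common window lengths: 15, 75, 15, 30 min; longest is 75.

75 minutes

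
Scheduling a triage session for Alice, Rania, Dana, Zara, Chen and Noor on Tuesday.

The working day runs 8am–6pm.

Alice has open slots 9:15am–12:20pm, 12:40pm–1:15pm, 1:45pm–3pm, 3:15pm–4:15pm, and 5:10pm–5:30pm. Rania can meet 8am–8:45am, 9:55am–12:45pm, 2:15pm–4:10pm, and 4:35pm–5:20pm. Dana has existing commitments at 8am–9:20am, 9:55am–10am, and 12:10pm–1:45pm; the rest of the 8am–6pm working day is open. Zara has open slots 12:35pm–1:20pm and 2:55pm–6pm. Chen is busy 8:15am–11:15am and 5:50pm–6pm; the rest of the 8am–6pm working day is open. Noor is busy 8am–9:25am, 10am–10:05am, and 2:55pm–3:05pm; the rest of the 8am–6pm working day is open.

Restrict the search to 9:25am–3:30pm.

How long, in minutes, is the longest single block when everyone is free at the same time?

15 minutes

Dana free within 08:00–18:00: 09:20–09:55, 10:00–12:10, 13:45–18:00.
Chen free within 08:00–18:00: 08:00–08:15, 11:15–17:50.
Noor free within 08:00–18:00: 09:25–10:00, 10:05–14:55, 15:05–18:00.
Alice ∩ Rania: 09:55–12:20, 12:40–12:45, 14:15–15:00, 15:15–16:10, 17:10–17:20.
Alice ∩ Rania ∩ Dana: 10:00–12:10, 14:15–15:00, 15:15–16:10, 17:10–17:20.
Alice ∩ Rania ∩ Dana ∩ Zara: 14:55–15:00, 15:15–16:10, 17:10–17:20.
Alice ∩ Rania ∩ Dana ∩ Zara ∩ Chen: 14:55–15:00, 15:15–16:10, 17:10–17:20.
Alice ∩ Rania ∩ Dana ∩ Zara ∩ Chen ∩ Noor: 15:15–16:10, 17:10–17:20.
Restricted to 09:25–15:30: 15:15–15:30.
Single common window of 15 minutes.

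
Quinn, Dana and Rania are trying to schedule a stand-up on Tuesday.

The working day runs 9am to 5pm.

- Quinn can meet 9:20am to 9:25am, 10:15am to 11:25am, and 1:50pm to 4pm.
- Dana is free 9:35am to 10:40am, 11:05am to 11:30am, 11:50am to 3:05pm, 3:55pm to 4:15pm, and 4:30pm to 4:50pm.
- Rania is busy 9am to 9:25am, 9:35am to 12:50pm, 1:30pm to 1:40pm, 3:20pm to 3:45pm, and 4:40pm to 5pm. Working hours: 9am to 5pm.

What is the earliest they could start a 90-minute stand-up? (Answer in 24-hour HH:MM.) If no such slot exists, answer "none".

none

Rania free within 09:00–17:00: 09:25–09:35, 12:50–13:30, 13:40–15:20, 15:45–16:40.
Quinn ∩ Dana: 10:15–10:40, 11:05–11:25, 13:50–15:05, 15:55–16:00.
Quinn ∩ Dana ∩ Rania: 13:50–15:05, 15:55–16:00.
Windows ≥ 90 min: (none).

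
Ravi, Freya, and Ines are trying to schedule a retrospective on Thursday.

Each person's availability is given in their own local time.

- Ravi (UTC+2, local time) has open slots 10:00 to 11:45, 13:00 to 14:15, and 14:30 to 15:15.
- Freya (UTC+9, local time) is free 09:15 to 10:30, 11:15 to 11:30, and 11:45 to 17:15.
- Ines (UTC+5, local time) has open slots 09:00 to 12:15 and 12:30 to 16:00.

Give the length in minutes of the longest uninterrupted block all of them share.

15 minutes

Ravi → UTC: 08:00–09:45, 11:00–12:15, 12:30–13:15.
Freya → UTC: 00:15–01:30, 02:15–02:30, 02:45–08:15.
Ines → UTC: 04:00–07:15, 07:30–11:00.
Ravi ∩ Freya: 08:00–08:15.
Ravi ∩ Freya ∩ Ines: 08:00–08:15.
Single common window of 15 minutes.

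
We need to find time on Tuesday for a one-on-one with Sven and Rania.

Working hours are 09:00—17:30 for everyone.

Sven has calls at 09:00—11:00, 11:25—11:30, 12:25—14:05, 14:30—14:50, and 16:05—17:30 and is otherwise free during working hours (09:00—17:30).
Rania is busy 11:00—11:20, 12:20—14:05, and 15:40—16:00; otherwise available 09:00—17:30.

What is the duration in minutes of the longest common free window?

50 minutes

Sven free within 09:00–17:30: 11:00–11:25, 11:30–12:25, 14:05–14:30, 14:50–16:05.
Rania free within 09:00–17:30: 09:00–11:00, 11:20–12:20, 14:05–15:40, 16:00–17:30.
Sven ∩ Rania: 11:20–11:25, 11:30–12:20, 14:05–14:30, 14:50–15:40, 16:00–16:05.
Common window lengths: 5, 50, 25, 50, 5 min; longest is 50.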